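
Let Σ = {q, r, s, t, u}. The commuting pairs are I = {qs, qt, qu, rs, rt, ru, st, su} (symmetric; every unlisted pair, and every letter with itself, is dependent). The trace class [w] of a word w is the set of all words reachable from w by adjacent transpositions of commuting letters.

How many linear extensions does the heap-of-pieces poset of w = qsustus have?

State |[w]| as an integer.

140

drop 0:q onto floor
drop 1:s onto floor
drop 2:u onto floor
drop 3:s onto {1:s}
drop 4:t onto {2:u}
drop 5:u onto {4:t}
drop 6:s onto {3:s}
ground layer = {0:q, 1:s, 2:u}
drop-orders for the pieces not yet dropped (sum over which currently-grounded one goes next):
  1 to go: {0} 1  {5} 1  {6} 1
  2 to go: {0,5} 2  {0,6} 2  {3,6} 1  {4,5} 1  {5,6} 2
  3 to go: {0,3,6} 3  {0,4,5} 3  {0,5,6} 6  {1,3,6} 1  {2,4,5} 1  {3,5,6} 3  {4,5,6} 3
  4 to go: {0,1,3,6} 4  {0,2,4,5} 4  {0,3,5,6} 12  {0,4,5,6} 12  {1,3,5,6} 4  {2,4,5,6} 4  {3,4,5,6} 6
  5 to go: {0,1,3,5,6} 20  {0,2,4,5,6} 20  {0,3,4,5,6} 30  {1,3,4,5,6} 10  {2,3,4,5,6} 10
  if 0:q drops first: 20 orders
  if 1:s drops first: 60 orders
  if 2:u drops first: 60 orders
heap linearizations: 140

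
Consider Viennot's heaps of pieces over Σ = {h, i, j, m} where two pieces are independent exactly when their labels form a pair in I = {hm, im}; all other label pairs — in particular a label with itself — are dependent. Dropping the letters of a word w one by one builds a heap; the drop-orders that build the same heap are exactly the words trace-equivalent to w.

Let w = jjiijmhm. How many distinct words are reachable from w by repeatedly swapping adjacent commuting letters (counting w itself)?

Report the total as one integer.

3

#0=j has no predecessor
#1=j depends on [0:j]
#2=i depends on [1:j]
#3=i depends on [2:i]
#4=j depends on [3:i]
#5=m depends on [4:j]
#6=h depends on [4:j]
#7=m depends on [5:m]
sources: [0:j]
N(rest) = Σ N(rest − s) over sources s of rest; N(one piece) = 1:
  size 1 → [6]=1  [7]=1
  size 2 → [5,7]=1  [6,7]=2
  size 3 → [5,6,7]=3
  size 4 → [4,5,6,7]=3
  size 5 → [3,4,5,6,7]=3
  size 6 → [2,3,4,5,6,7]=3
  first=0(j) contributes 3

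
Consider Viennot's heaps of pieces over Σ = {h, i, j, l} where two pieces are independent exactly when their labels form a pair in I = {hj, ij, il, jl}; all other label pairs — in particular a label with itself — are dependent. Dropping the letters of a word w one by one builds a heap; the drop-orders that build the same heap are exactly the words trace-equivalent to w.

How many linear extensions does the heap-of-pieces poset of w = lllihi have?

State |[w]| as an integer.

piece 0:l — minimal
piece 1:l rests on {0:l}
piece 2:l rests on {1:l}
piece 3:i — minimal
piece 4:h rests on {2:l, 3:i}
piece 5:i rests on {4:h}
minimal pieces: {0:l, 3:i}
ways to finish when only these pieces remain (= sum over removing one remaining piece with nothing left below it):
  1 left: {5}→1
  2 left: {4,5}→1
  3 left: {2,4,5}→1  {3,4,5}→1
  4 left: {1,2,4,5}→1  {2,3,4,5}→2
  placing 0:l first → 3 extensions
  placing 3:i first → 1 extensions
total linear extensions = 4

4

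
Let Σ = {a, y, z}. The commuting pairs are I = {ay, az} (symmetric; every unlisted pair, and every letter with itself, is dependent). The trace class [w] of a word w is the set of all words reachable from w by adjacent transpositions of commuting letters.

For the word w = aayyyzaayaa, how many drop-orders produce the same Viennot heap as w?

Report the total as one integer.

462

0(a) covers ∅
1(a) covers 0:a
2(y) covers ∅
3(y) covers 2:y
4(y) covers 3:y
5(z) covers 4:y
6(a) covers 1:a
7(a) covers 6:a
8(y) covers 5:z
9(a) covers 7:a
10(a) covers 9:a
floor of heap: 0:a, 2:y
completions by unplaced set U, small U first (add the entries for U minus each lowest piece of U):
  |U|=1: {8}:1  {10}:1
  |U|=2: {5,8}:1  {8,10}:2  {9,10}:1
  |U|=3: {4,5,8}:1  {5,8,10}:3  {7,9,10}:1  {8,9,10}:3
  |U|=4: {3,4,5,8}:1  {4,5,8,10}:4  {5,8,9,10}:6  {6,7,9,10}:1  {7,8,9,10}:4
  |U|=5: {1,6,7,9,10}:1  {2,3,4,5,8}:1  {3,4,5,8,10}:5  {4,5,8,9,10}:10  {5,7,8,9,10}:10  {6,7,8,9,10}:5
  |U|=6: {0,1,6,7,9,10}:1  {1,6,7,8,9,10}:6  {2,3,4,5,8,10}:6  {3,4,5,8,9,10}:15  {4,5,7,8,9,10}:20  {5,6,7,8,9,10}:15
  |U|=7: {0,1,6,7,8,9,10}:7  {1,5,6,7,8,9,10}:21  {2,3,4,5,8,9,10}:21  {3,4,5,7,8,9,10}:35  {4,5,6,7,8,9,10}:35
  |U|=8: {0,1,5,6,7,8,9,10}:28  {1,4,5,6,7,8,9,10}:56  {2,3,4,5,7,8,9,10}:56  {3,4,5,6,7,8,9,10}:70
  |U|=9: {0,1,4,5,6,7,8,9,10}:84  {1,3,4,5,6,7,8,9,10}:126  {2,3,4,5,6,7,8,9,10}:126
  start at 0(a): 252
  start at 2(y): 210
sum over floor = 462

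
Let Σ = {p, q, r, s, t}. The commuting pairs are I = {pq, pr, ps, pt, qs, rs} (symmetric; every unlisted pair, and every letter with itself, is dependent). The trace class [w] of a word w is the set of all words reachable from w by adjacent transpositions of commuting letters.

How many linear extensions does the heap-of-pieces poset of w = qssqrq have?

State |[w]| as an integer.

15

#0=q has no predecessor
#1=s has no predecessor
#2=s depends on [1:s]
#3=q depends on [0:q]
#4=r depends on [3:q]
#5=q depends on [4:r]
sources: [0:q, 1:s]
N(rest) = Σ N(rest − s) over sources s of rest; N(one piece) = 1:
  size 1 → [2]=1  [5]=1
  size 2 → [1,2]=1  [2,5]=2  [4,5]=1
  size 3 → [1,2,5]=3  [2,4,5]=3  [3,4,5]=1
  size 4 → [0,3,4,5]=1  [1,2,4,5]=6  [2,3,4,5]=4
  first=0(q) contributes 10
  first=1(s) contributes 5
|[w]| = 15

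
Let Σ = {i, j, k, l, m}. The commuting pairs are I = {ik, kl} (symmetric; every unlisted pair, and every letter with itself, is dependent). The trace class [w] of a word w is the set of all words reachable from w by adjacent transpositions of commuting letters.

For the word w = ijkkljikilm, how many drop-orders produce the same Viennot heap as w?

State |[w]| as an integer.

piece 0:i — minimal
piece 1:j rests on {0:i}
piece 2:k rests on {1:j}
piece 3:k rests on {2:k}
piece 4:l rests on {1:j}
piece 5:j rests on {3:k, 4:l}
piece 6:i rests on {5:j}
piece 7:k rests on {5:j}
piece 8:i rests on {6:i}
piece 9:l rests on {8:i}
piece 10:m rests on {7:k, 9:l}
minimal pieces: {0:i}
ways to finish when only these pieces remain (= sum over removing one remaining piece with nothing left below it):
  1 left: {10}→1
  2 left: {7,10}→1  {9,10}→1
  3 left: {7,9,10}→2  {8,9,10}→1
  4 left: {6,8,9,10}→1  {7,8,9,10}→3
  5 left: {6,7,8,9,10}→4
  6 left: {5,6,7,8,9,10}→4
  7 left: {3,5,6,7,8,9,10}→4  {4,5,6,7,8,9,10}→4
  8 left: {2,3,5,6,7,8,9,10}→4  {3,4,5,6,7,8,9,10}→8
  9 left: {2,3,4,5,6,7,8,9,10}→12
  placing 0:i first → 12 extensions

12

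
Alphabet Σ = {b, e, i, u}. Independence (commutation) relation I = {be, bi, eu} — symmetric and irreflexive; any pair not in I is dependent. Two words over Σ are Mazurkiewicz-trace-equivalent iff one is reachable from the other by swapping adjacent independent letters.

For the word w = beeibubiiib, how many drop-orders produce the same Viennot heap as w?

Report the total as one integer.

100

0(b) covers ∅
1(e) covers ∅
2(e) covers 1:e
3(i) covers 2:e
4(b) covers 0:b
5(u) covers 3:i, 4:b
6(b) covers 5:u
7(i) covers 5:u
8(i) covers 7:i
9(i) covers 8:i
10(b) covers 6:b
floor of heap: 0:b, 1:e
completions by unplaced set U, small U first (add the entries for U minus each lowest piece of U):
  |U|=1: {9}:1  {10}:1
  |U|=2: {6,10}:1  {8,9}:1  {9,10}:2
  |U|=3: {6,9,10}:3  {7,8,9}:1  {8,9,10}:3
  |U|=4: {6,8,9,10}:6  {7,8,9,10}:4
  |U|=5: {6,7,8,9,10}:10
  |U|=6: {5,6,7,8,9,10}:10
  |U|=7: {3,5,6,7,8,9,10}:10  {4,5,6,7,8,9,10}:10
  |U|=8: {0,4,5,6,7,8,9,10}:10  {2,3,5,6,7,8,9,10}:10  {3,4,5,6,7,8,9,10}:20
  |U|=9: {0,3,4,5,6,7,8,9,10}:30  {1,2,3,5,6,7,8,9,10}:10  {2,3,4,5,6,7,8,9,10}:30
  start at 0(b): 40
  start at 1(e): 60
sum over floor = 100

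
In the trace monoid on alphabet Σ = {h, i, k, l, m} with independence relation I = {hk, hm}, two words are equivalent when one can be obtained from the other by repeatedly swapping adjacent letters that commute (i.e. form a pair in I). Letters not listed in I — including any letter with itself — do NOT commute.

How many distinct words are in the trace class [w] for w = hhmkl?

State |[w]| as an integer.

6

0(h) covers ∅
1(h) covers 0:h
2(m) covers ∅
3(k) covers 2:m
4(l) covers 1:h, 3:k
floor of heap: 0:h, 2:m
completions by unplaced set U, small U first (add the entries for U minus each lowest piece of U):
  |U|=1: {4}:1
  |U|=2: {1,4}:1  {3,4}:1
  |U|=3: {0,1,4}:1  {1,3,4}:2  {2,3,4}:1
  start at 0(h): 3
  start at 2(m): 3
sum over floor = 6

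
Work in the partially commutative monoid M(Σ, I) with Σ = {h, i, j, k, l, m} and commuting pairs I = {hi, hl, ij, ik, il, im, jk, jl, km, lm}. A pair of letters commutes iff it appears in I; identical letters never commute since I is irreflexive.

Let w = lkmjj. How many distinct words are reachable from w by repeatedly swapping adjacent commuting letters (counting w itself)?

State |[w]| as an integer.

0(l) covers ∅
1(k) covers 0:l
2(m) covers ∅
3(j) covers 2:m
4(j) covers 3:j
floor of heap: 0:l, 2:m
completions by unplaced set U, small U first (add the entries for U minus each lowest piece of U):
  |U|=1: {1}:1  {4}:1
  |U|=2: {0,1}:1  {1,4}:2  {3,4}:1
  |U|=3: {0,1,4}:3  {1,3,4}:3  {2,3,4}:1
  start at 0(l): 4
  start at 2(m): 6
sum over floor = 10

10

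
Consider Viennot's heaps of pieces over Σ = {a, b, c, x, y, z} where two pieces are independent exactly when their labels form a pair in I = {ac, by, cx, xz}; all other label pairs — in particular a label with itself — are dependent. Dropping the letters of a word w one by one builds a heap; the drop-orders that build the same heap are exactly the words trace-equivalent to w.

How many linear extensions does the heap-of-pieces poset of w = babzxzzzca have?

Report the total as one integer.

11

0(b) covers ∅
1(a) covers 0:b
2(b) covers 1:a
3(z) covers 2:b
4(x) covers 2:b
5(z) covers 3:z
6(z) covers 5:z
7(z) covers 6:z
8(c) covers 7:z
9(a) covers 4:x, 7:z
floor of heap: 0:b
completions by unplaced set U, small U first (add the entries for U minus each lowest piece of U):
  |U|=1: {8}:1  {9}:1
  |U|=2: {4,9}:1  {8,9}:2
  |U|=3: {4,8,9}:3  {7,8,9}:2
  |U|=4: {4,7,8,9}:5  {6,7,8,9}:2
  |U|=5: {4,6,7,8,9}:7  {5,6,7,8,9}:2
  |U|=6: {3,5,6,7,8,9}:2  {4,5,6,7,8,9}:9
  |U|=7: {3,4,5,6,7,8,9}:11
  |U|=8: {2,3,4,5,6,7,8,9}:11
  start at 0(b): 11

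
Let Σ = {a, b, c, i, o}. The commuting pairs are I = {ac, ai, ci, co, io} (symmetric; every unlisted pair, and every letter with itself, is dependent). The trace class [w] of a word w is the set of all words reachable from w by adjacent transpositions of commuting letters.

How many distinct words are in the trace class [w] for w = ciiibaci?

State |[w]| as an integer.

drop 0:c onto floor
drop 1:i onto floor
drop 2:i onto {1:i}
drop 3:i onto {2:i}
drop 4:b onto {0:c, 3:i}
drop 5:a onto {4:b}
drop 6:c onto {4:b}
drop 7:i onto {4:b}
ground layer = {0:c, 1:i}
drop-orders for the pieces not yet dropped (sum over which currently-grounded one goes next):
  1 to go: {5} 1  {6} 1  {7} 1
  2 to go: {5,6} 2  {5,7} 2  {6,7} 2
  3 to go: {5,6,7} 6
  4 to go: {4,5,6,7} 6
  5 to go: {0,4,5,6,7} 6  {3,4,5,6,7} 6
  6 to go: {0,3,4,5,6,7} 12  {2,3,4,5,6,7} 6
  if 0:c drops first: 6 orders
  if 1:i drops first: 18 orders
heap linearizations: 24

24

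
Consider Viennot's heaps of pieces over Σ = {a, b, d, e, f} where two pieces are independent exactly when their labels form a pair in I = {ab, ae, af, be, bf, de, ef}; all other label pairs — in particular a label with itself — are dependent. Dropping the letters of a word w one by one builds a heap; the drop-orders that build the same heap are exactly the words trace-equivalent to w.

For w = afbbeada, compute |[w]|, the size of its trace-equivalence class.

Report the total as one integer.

drop 0:a onto floor
drop 1:f onto floor
drop 2:b onto floor
drop 3:b onto {2:b}
drop 4:e onto floor
drop 5:a onto {0:a}
drop 6:d onto {1:f, 3:b, 5:a}
drop 7:a onto {6:d}
ground layer = {0:a, 1:f, 2:b, 4:e}
drop-orders for the pieces not yet dropped (sum over which currently-grounded one goes next):
  1 to go: {4} 1  {7} 1
  2 to go: {4,7} 2  {6,7} 1
  3 to go: {1,6,7} 1  {3,6,7} 1  {4,6,7} 3  {5,6,7} 1
  4 to go: {0,5,6,7} 1  {1,3,6,7} 2  {1,4,6,7} 4  {1,5,6,7} 2  {2,3,6,7} 1  {3,4,6,7} 4  {3,5,6,7} 2  {4,5,6,7} 4
  5 to go: {0,1,5,6,7} 3  {0,3,5,6,7} 3  {0,4,5,6,7} 5  {1,2,3,6,7} 3  {1,3,4,6,7} 10  {1,3,5,6,7} 6  {1,4,5,6,7} 10  {2,3,4,6,7} 5  {2,3,5,6,7} 3  {3,4,5,6,7} 10
  6 to go: {0,1,3,5,6,7} 12  {0,1,4,5,6,7} 18  {0,2,3,5,6,7} 6  {0,3,4,5,6,7} 18  {1,2,3,4,6,7} 18  {1,2,3,5,6,7} 12  {1,3,4,5,6,7} 36  {2,3,4,5,6,7} 18
  if 0:a drops first: 84 orders
  if 1:f drops first: 42 orders
  if 2:b drops first: 84 orders
  if 4:e drops first: 30 orders
heap linearizations: 240

240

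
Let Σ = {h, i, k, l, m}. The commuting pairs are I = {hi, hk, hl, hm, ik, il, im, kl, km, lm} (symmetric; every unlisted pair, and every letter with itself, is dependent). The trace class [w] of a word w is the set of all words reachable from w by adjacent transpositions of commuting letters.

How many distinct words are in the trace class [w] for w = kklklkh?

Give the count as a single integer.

#0=k has no predecessor
#1=k depends on [0:k]
#2=l has no predecessor
#3=k depends on [1:k]
#4=l depends on [2:l]
#5=k depends on [3:k]
#6=h has no predecessor
sources: [0:k, 2:l, 6:h]
N(rest) = Σ N(rest − s) over sources s of rest; N(one piece) = 1:
  size 1 → [4]=1  [5]=1  [6]=1
  size 2 → [2,4]=1  [3,5]=1  [4,5]=2  [4,6]=2  [5,6]=2
  size 3 → [1,3,5]=1  [2,4,5]=3  [2,4,6]=3  [3,4,5]=3  [3,5,6]=3  [4,5,6]=6
  size 4 → [0,1,3,5]=1  [1,3,4,5]=4  [1,3,5,6]=4  [2,3,4,5]=6  [2,4,5,6]=12  [3,4,5,6]=12
  size 5 → [0,1,3,4,5]=5  [0,1,3,5,6]=5  [1,2,3,4,5]=10  [1,3,4,5,6]=20  [2,3,4,5,6]=30
  first=0(k) contributes 60
  first=2(l) contributes 30
  first=6(h) contributes 15
|[w]| = 105

105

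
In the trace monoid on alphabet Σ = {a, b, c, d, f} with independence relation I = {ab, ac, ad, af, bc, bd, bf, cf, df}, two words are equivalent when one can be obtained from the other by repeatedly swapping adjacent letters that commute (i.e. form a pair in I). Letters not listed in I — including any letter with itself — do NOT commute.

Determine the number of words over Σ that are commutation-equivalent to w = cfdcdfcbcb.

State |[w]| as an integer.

1260

0(c) covers ∅
1(f) covers ∅
2(d) covers 0:c
3(c) covers 2:d
4(d) covers 3:c
5(f) covers 1:f
6(c) covers 4:d
7(b) covers ∅
8(c) covers 6:c
9(b) covers 7:b
floor of heap: 0:c, 1:f, 7:b
completions by unplaced set U, small U first (add the entries for U minus each lowest piece of U):
  |U|=1: {5}:1  {8}:1  {9}:1
  |U|=2: {1,5}:1  {5,8}:2  {5,9}:2  {6,8}:1  {7,9}:1  {8,9}:2
  |U|=3: {1,5,8}:3  {1,5,9}:3  {4,6,8}:1  {5,6,8}:3  {5,7,9}:3  {5,8,9}:6  {6,8,9}:3  {7,8,9}:3
  |U|=4: {1,5,6,8}:6  {1,5,7,9}:6  {1,5,8,9}:12  {3,4,6,8}:1  {4,5,6,8}:4  {4,6,8,9}:4  {5,6,8,9}:12  {5,7,8,9}:12  {6,7,8,9}:6
  |U|=5: {1,4,5,6,8}:10  {1,5,6,8,9}:30  {1,5,7,8,9}:30  {2,3,4,6,8}:1  {3,4,5,6,8}:5  {3,4,6,8,9}:5  {4,5,6,8,9}:20  {4,6,7,8,9}:10  {5,6,7,8,9}:30
  |U|=6: {0,2,3,4,6,8}:1  {1,3,4,5,6,8}:15  {1,4,5,6,8,9}:60  {1,5,6,7,8,9}:90  {2,3,4,5,6,8}:6  {2,3,4,6,8,9}:6  {3,4,5,6,8,9}:30  {3,4,6,7,8,9}:15  {4,5,6,7,8,9}:60
  |U|=7: {0,2,3,4,5,6,8}:7  {0,2,3,4,6,8,9}:7  {1,2,3,4,5,6,8}:21  {1,3,4,5,6,8,9}:105  {1,4,5,6,7,8,9}:210  {2,3,4,5,6,8,9}:42  {2,3,4,6,7,8,9}:21  {3,4,5,6,7,8,9}:105
  |U|=8: {0,1,2,3,4,5,6,8}:28  {0,2,3,4,5,6,8,9}:56  {0,2,3,4,6,7,8,9}:28  {1,2,3,4,5,6,8,9}:168  {1,3,4,5,6,7,8,9}:420  {2,3,4,5,6,7,8,9}:168
  start at 0(c): 756
  start at 1(f): 252
  start at 7(b): 252
sum over floor = 1260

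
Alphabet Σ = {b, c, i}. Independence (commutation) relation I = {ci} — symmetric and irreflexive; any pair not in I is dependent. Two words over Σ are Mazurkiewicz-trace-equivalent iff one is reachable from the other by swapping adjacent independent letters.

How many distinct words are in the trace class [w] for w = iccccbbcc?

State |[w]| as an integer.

5

0(i) covers ∅
1(c) covers ∅
2(c) covers 1:c
3(c) covers 2:c
4(c) covers 3:c
5(b) covers 0:i, 4:c
6(b) covers 5:b
7(c) covers 6:b
8(c) covers 7:c
floor of heap: 0:i, 1:c
completions by unplaced set U, small U first (add the entries for U minus each lowest piece of U):
  |U|=1: {8}:1
  |U|=2: {7,8}:1
  |U|=3: {6,7,8}:1
  |U|=4: {5,6,7,8}:1
  |U|=5: {0,5,6,7,8}:1  {4,5,6,7,8}:1
  |U|=6: {0,4,5,6,7,8}:2  {3,4,5,6,7,8}:1
  |U|=7: {0,3,4,5,6,7,8}:3  {2,3,4,5,6,7,8}:1
  start at 0(i): 1
  start at 1(c): 4
sum over floor = 5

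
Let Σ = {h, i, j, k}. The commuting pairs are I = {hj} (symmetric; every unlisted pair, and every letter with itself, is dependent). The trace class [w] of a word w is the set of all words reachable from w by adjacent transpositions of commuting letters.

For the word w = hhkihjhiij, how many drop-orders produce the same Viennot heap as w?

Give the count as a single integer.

3

#0=h has no predecessor
#1=h depends on [0:h]
#2=k depends on [1:h]
#3=i depends on [2:k]
#4=h depends on [3:i]
#5=j depends on [3:i]
#6=h depends on [4:h]
#7=i depends on [5:j, 6:h]
#8=i depends on [7:i]
#9=j depends on [8:i]
sources: [0:h]
N(rest) = Σ N(rest − s) over sources s of rest; N(one piece) = 1:
  size 1 → [9]=1
  size 2 → [8,9]=1
  size 3 → [7,8,9]=1
  size 4 → [5,7,8,9]=1  [6,7,8,9]=1
  size 5 → [4,6,7,8,9]=1  [5,6,7,8,9]=2
  size 6 → [4,5,6,7,8,9]=3
  size 7 → [3,4,5,6,7,8,9]=3
  size 8 → [2,3,4,5,6,7,8,9]=3
  first=0(h) contributes 3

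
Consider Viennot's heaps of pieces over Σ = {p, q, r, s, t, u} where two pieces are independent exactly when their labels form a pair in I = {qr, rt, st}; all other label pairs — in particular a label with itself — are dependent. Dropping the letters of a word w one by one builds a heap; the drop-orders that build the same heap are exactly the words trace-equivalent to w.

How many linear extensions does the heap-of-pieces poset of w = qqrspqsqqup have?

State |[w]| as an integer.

3

#0=q has no predecessor
#1=q depends on [0:q]
#2=r has no predecessor
#3=s depends on [1:q, 2:r]
#4=p depends on [3:s]
#5=q depends on [4:p]
#6=s depends on [5:q]
#7=q depends on [6:s]
#8=q depends on [7:q]
#9=u depends on [8:q]
#10=p depends on [9:u]
sources: [0:q, 2:r]
N(rest) = Σ N(rest − s) over sources s of rest; N(one piece) = 1:
  size 1 → [10]=1
  size 2 → [9,10]=1
  size 3 → [8,9,10]=1
  size 4 → [7,8,9,10]=1
  size 5 → [6,7,8,9,10]=1
  size 6 → [5,6,7,8,9,10]=1
  size 7 → [4,5,6,7,8,9,10]=1
  size 8 → [3,4,5,6,7,8,9,10]=1
  size 9 → [1,3,4,5,6,7,8,9,10]=1  [2,3,4,5,6,7,8,9,10]=1
  first=0(q) contributes 2
  first=2(r) contributes 1
|[w]| = 3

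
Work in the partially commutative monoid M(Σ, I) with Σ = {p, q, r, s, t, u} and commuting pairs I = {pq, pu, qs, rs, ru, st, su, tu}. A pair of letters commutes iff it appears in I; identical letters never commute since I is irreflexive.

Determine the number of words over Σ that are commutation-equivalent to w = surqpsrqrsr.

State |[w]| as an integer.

drop 0:s onto floor
drop 1:u onto floor
drop 2:r onto floor
drop 3:q onto {1:u, 2:r}
drop 4:p onto {0:s, 2:r}
drop 5:s onto {4:p}
drop 6:r onto {3:q, 4:p}
drop 7:q onto {6:r}
drop 8:r onto {7:q}
drop 9:s onto {5:s}
drop 10:r onto {8:r}
ground layer = {0:s, 1:u, 2:r}
drop-orders for the pieces not yet dropped (sum over which currently-grounded one goes next):
  1 to go: {9} 1  {10} 1
  2 to go: {5,9} 1  {8,10} 1  {9,10} 2
  3 to go: {5,9,10} 3  {7,8,10} 1  {8,9,10} 3
  4 to go: {5,8,9,10} 6  {6,7,8,10} 1  {7,8,9,10} 4
  5 to go: {3,6,7,8,10} 1  {5,7,8,9,10} 10  {6,7,8,9,10} 5
  6 to go: {1,3,6,7,8,10} 1  {3,6,7,8,9,10} 6  {5,6,7,8,9,10} 15
  7 to go: {1,3,6,7,8,9,10} 7  {3,5,6,7,8,9,10} 21  {4,5,6,7,8,9,10} 15
  8 to go: {0,4,5,6,7,8,9,10} 15  {1,3,5,6,7,8,9,10} 28  {3,4,5,6,7,8,9,10} 36
  9 to go: {0,3,4,5,6,7,8,9,10} 51  {1,3,4,5,6,7,8,9,10} 64  {2,3,4,5,6,7,8,9,10} 36
  if 0:s drops first: 100 orders
  if 1:u drops first: 87 orders
  if 2:r drops first: 115 orders
heap linearizations: 302

302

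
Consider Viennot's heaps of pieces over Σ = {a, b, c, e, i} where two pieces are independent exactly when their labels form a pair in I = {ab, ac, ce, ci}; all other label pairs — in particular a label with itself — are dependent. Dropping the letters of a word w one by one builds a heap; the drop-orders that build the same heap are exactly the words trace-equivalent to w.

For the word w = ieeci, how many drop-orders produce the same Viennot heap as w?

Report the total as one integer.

5

0(i) covers ∅
1(e) covers 0:i
2(e) covers 1:e
3(c) covers ∅
4(i) covers 2:e
floor of heap: 0:i, 3:c
completions by unplaced set U, small U first (add the entries for U minus each lowest piece of U):
  |U|=1: {3}:1  {4}:1
  |U|=2: {2,4}:1  {3,4}:2
  |U|=3: {1,2,4}:1  {2,3,4}:3
  start at 0(i): 4
  start at 3(c): 1
sum over floor = 5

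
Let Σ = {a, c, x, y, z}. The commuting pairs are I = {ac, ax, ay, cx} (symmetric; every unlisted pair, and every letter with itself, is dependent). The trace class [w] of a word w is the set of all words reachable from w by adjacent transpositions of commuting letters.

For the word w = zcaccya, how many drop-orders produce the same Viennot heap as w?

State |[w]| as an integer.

15

#0=z has no predecessor
#1=c depends on [0:z]
#2=a depends on [0:z]
#3=c depends on [1:c]
#4=c depends on [3:c]
#5=y depends on [4:c]
#6=a depends on [2:a]
sources: [0:z]
N(rest) = Σ N(rest − s) over sources s of rest; N(one piece) = 1:
  size 1 → [5]=1  [6]=1
  size 2 → [2,6]=1  [4,5]=1  [5,6]=2
  size 3 → [2,5,6]=3  [3,4,5]=1  [4,5,6]=3
  size 4 → [1,3,4,5]=1  [2,4,5,6]=6  [3,4,5,6]=4
  size 5 → [1,3,4,5,6]=5  [2,3,4,5,6]=10
  first=0(z) contributes 15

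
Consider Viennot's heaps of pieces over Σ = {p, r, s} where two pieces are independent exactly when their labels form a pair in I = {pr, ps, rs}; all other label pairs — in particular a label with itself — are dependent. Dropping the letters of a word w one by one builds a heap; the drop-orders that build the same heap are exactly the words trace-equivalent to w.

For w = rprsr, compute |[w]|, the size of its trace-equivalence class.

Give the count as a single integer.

20

piece 0:r — minimal
piece 1:p — minimal
piece 2:r rests on {0:r}
piece 3:s — minimal
piece 4:r rests on {2:r}
minimal pieces: {0:r, 1:p, 3:s}
ways to finish when only these pieces remain (= sum over removing one remaining piece with nothing left below it):
  1 left: {1}→1  {3}→1  {4}→1
  2 left: {1,3}→2  {1,4}→2  {2,4}→1  {3,4}→2
  3 left: {0,2,4}→1  {1,2,4}→3  {1,3,4}→6  {2,3,4}→3
  placing 0:r first → 12 extensions
  placing 1:p first → 4 extensions
  placing 3:s first → 4 extensions
total linear extensions = 20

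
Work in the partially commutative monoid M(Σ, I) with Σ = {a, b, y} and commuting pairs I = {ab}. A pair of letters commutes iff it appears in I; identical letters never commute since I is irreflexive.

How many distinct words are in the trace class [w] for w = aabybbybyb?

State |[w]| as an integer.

0(a) covers ∅
1(a) covers 0:a
2(b) covers ∅
3(y) covers 1:a, 2:b
4(b) covers 3:y
5(b) covers 4:b
6(y) covers 5:b
7(b) covers 6:y
8(y) covers 7:b
9(b) covers 8:y
floor of heap: 0:a, 2:b
completions by unplaced set U, small U first (add the entries for U minus each lowest piece of U):
  |U|=1: {9}:1
  |U|=2: {8,9}:1
  |U|=3: {7,8,9}:1
  |U|=4: {6,7,8,9}:1
  |U|=5: {5,6,7,8,9}:1
  |U|=6: {4,5,6,7,8,9}:1
  |U|=7: {3,4,5,6,7,8,9}:1
  |U|=8: {1,3,4,5,6,7,8,9}:1  {2,3,4,5,6,7,8,9}:1
  start at 0(a): 2
  start at 2(b): 1
sum over floor = 3

3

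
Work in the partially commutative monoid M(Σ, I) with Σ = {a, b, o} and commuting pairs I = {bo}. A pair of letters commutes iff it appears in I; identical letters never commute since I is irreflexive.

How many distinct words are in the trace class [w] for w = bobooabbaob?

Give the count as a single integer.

20

piece 0:b — minimal
piece 1:o — minimal
piece 2:b rests on {0:b}
piece 3:o rests on {1:o}
piece 4:o rests on {3:o}
piece 5:a rests on {2:b, 4:o}
piece 6:b rests on {5:a}
piece 7:b rests on {6:b}
piece 8:a rests on {7:b}
piece 9:o rests on {8:a}
piece 10:b rests on {8:a}
minimal pieces: {0:b, 1:o}
ways to finish when only these pieces remain (= sum over removing one remaining piece with nothing left below it):
  1 left: {9}→1  {10}→1
  2 left: {9,10}→2
  3 left: {8,9,10}→2
  4 left: {7,8,9,10}→2
  5 left: {6,7,8,9,10}→2
  6 left: {5,6,7,8,9,10}→2
  7 left: {2,5,6,7,8,9,10}→2  {4,5,6,7,8,9,10}→2
  8 left: {0,2,5,6,7,8,9,10}→2  {2,4,5,6,7,8,9,10}→4  {3,4,5,6,7,8,9,10}→2
  9 left: {0,2,4,5,6,7,8,9,10}→6  {1,3,4,5,6,7,8,9,10}→2  {2,3,4,5,6,7,8,9,10}→6
  placing 0:b first → 8 extensions
  placing 1:o first → 12 extensions
total linear extensions = 20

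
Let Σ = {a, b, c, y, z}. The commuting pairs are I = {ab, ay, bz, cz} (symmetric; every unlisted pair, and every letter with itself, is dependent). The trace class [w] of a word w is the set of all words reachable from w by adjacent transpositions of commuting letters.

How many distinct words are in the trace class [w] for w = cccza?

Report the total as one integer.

drop 0:c onto floor
drop 1:c onto {0:c}
drop 2:c onto {1:c}
drop 3:z onto floor
drop 4:a onto {2:c, 3:z}
ground layer = {0:c, 3:z}
drop-orders for the pieces not yet dropped (sum over which currently-grounded one goes next):
  1 to go: {4} 1
  2 to go: {2,4} 1  {3,4} 1
  3 to go: {1,2,4} 1  {2,3,4} 2
  if 0:c drops first: 3 orders
  if 3:z drops first: 1 orders
heap linearizations: 4

4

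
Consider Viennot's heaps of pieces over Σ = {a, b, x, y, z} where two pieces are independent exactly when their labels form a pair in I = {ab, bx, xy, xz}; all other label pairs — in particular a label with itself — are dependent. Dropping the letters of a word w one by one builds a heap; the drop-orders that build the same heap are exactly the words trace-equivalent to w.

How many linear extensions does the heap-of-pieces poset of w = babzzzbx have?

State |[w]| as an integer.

piece 0:b — minimal
piece 1:a — minimal
piece 2:b rests on {0:b}
piece 3:z rests on {1:a, 2:b}
piece 4:z rests on {3:z}
piece 5:z rests on {4:z}
piece 6:b rests on {5:z}
piece 7:x rests on {1:a}
minimal pieces: {0:b, 1:a}
ways to finish when only these pieces remain (= sum over removing one remaining piece with nothing left below it):
  1 left: {6}→1  {7}→1
  2 left: {5,6}→1  {6,7}→2
  3 left: {4,5,6}→1  {5,6,7}→3
  4 left: {3,4,5,6}→1  {4,5,6,7}→4
  5 left: {2,3,4,5,6}→1  {3,4,5,6,7}→5
  6 left: {0,2,3,4,5,6}→1  {1,3,4,5,6,7}→5  {2,3,4,5,6,7}→6
  placing 0:b first → 11 extensions
  placing 1:a first → 7 extensions
total linear extensions = 18

18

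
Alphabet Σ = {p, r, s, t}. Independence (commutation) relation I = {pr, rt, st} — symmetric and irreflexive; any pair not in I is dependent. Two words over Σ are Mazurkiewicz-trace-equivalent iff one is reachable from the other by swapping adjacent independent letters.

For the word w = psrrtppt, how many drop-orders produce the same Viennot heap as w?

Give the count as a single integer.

25

#0=p has no predecessor
#1=s depends on [0:p]
#2=r depends on [1:s]
#3=r depends on [2:r]
#4=t depends on [0:p]
#5=p depends on [1:s, 4:t]
#6=p depends on [5:p]
#7=t depends on [6:p]
sources: [0:p]
N(rest) = Σ N(rest − s) over sources s of rest; N(one piece) = 1:
  size 1 → [3]=1  [7]=1
  size 2 → [2,3]=1  [3,7]=2  [6,7]=1
  size 3 → [2,3,7]=3  [3,6,7]=3  [5,6,7]=1
  size 4 → [2,3,6,7]=6  [3,5,6,7]=4  [4,5,6,7]=1
  size 5 → [2,3,5,6,7]=10  [3,4,5,6,7]=5
  size 6 → [1,2,3,5,6,7]=10  [2,3,4,5,6,7]=15
  first=0(p) contributes 25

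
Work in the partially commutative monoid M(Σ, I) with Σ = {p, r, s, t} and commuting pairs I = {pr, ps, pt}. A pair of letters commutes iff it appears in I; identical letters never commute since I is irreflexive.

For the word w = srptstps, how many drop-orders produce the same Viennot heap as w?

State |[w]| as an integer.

28

piece 0:s — minimal
piece 1:r rests on {0:s}
piece 2:p — minimal
piece 3:t rests on {1:r}
piece 4:s rests on {3:t}
piece 5:t rests on {4:s}
piece 6:p rests on {2:p}
piece 7:s rests on {5:t}
minimal pieces: {0:s, 2:p}
ways to finish when only these pieces remain (= sum over removing one remaining piece with nothing left below it):
  1 left: {6}→1  {7}→1
  2 left: {2,6}→1  {5,7}→1  {6,7}→2
  3 left: {2,6,7}→3  {4,5,7}→1  {5,6,7}→3
  4 left: {2,5,6,7}→6  {3,4,5,7}→1  {4,5,6,7}→4
  5 left: {1,3,4,5,7}→1  {2,4,5,6,7}→10  {3,4,5,6,7}→5
  6 left: {0,1,3,4,5,7}→1  {1,3,4,5,6,7}→6  {2,3,4,5,6,7}→15
  placing 0:s first → 21 extensions
  placing 2:p first → 7 extensions
total linear extensions = 28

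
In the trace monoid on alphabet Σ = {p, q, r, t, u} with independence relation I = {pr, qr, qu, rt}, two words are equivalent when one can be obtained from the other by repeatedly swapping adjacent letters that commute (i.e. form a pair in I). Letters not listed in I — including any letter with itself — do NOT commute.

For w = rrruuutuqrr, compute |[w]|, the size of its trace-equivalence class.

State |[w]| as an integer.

0(r) covers ∅
1(r) covers 0:r
2(r) covers 1:r
3(u) covers 2:r
4(u) covers 3:u
5(u) covers 4:u
6(t) covers 5:u
7(u) covers 6:t
8(q) covers 6:t
9(r) covers 7:u
10(r) covers 9:r
floor of heap: 0:r
completions by unplaced set U, small U first (add the entries for U minus each lowest piece of U):
  |U|=1: {8}:1  {10}:1
  |U|=2: {8,10}:2  {9,10}:1
  |U|=3: {7,9,10}:1  {8,9,10}:3
  |U|=4: {7,8,9,10}:4
  |U|=5: {6,7,8,9,10}:4
  |U|=6: {5,6,7,8,9,10}:4
  |U|=7: {4,5,6,7,8,9,10}:4
  |U|=8: {3,4,5,6,7,8,9,10}:4
  |U|=9: {2,3,4,5,6,7,8,9,10}:4
  start at 0(r): 4

4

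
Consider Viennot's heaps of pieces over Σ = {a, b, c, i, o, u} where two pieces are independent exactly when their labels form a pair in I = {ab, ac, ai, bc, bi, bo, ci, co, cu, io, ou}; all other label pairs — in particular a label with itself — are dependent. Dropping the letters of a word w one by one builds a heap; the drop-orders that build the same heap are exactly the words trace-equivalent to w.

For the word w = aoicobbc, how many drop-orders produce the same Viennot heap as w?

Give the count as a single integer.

drop 0:a onto floor
drop 1:o onto {0:a}
drop 2:i onto floor
drop 3:c onto floor
drop 4:o onto {1:o}
drop 5:b onto floor
drop 6:b onto {5:b}
drop 7:c onto {3:c}
ground layer = {0:a, 2:i, 3:c, 5:b}
drop-orders for the pieces not yet dropped (sum over which currently-grounded one goes next):
  1 to go: {2} 1  {4} 1  {6} 1  {7} 1
  2 to go: {1,4} 1  {2,4} 2  {2,6} 2  {2,7} 2  {3,7} 1  {4,6} 2  {4,7} 2  {5,6} 1  {6,7} 2
  3 to go: {0,1,4} 1  {1,2,4} 3  {1,4,6} 3  {1,4,7} 3  {2,3,7} 3  {2,4,6} 6  {2,4,7} 6  {2,5,6} 3  {2,6,7} 6  {3,4,7} 3  {3,6,7} 3  {4,5,6} 3  {4,6,7} 6  {5,6,7} 3
  4 to go: {0,1,2,4} 4  {0,1,4,6} 4  {0,1,4,7} 4  {1,2,4,6} 12  {1,2,4,7} 12  {1,3,4,7} 6  {1,4,5,6} 6  {1,4,6,7} 12  {2,3,4,7} 12  {2,3,6,7} 12  {2,4,5,6} 12  {2,4,6,7} 24  {2,5,6,7} 12  {3,4,6,7} 12  {3,5,6,7} 6  {4,5,6,7} 12
  5 to go: {0,1,2,4,6} 20  {0,1,2,4,7} 20  {0,1,3,4,7} 10  {0,1,4,5,6} 10  {0,1,4,6,7} 20  {1,2,3,4,7} 30  {1,2,4,5,6} 30  {1,2,4,6,7} 60  {1,3,4,6,7} 30  {1,4,5,6,7} 30  {2,3,4,6,7} 60  {2,3,5,6,7} 30  {2,4,5,6,7} 60  {3,4,5,6,7} 30
  6 to go: {0,1,2,3,4,7} 60  {0,1,2,4,5,6} 60  {0,1,2,4,6,7} 120  {0,1,3,4,6,7} 60  {0,1,4,5,6,7} 60  {1,2,3,4,6,7} 180  {1,2,4,5,6,7} 180  {1,3,4,5,6,7} 90  {2,3,4,5,6,7} 180
  if 0:a drops first: 630 orders
  if 2:i drops first: 210 orders
  if 3:c drops first: 420 orders
  if 5:b drops first: 420 orders
heap linearizations: 1680

1680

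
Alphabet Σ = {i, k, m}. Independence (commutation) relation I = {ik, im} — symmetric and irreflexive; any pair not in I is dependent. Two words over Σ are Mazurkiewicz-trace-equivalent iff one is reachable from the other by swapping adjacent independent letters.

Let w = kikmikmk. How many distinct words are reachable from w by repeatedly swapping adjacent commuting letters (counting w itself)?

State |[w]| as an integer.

drop 0:k onto floor
drop 1:i onto floor
drop 2:k onto {0:k}
drop 3:m onto {2:k}
drop 4:i onto {1:i}
drop 5:k onto {3:m}
drop 6:m onto {5:k}
drop 7:k onto {6:m}
ground layer = {0:k, 1:i}
drop-orders for the pieces not yet dropped (sum over which currently-grounded one goes next):
  1 to go: {4} 1  {7} 1
  2 to go: {1,4} 1  {4,7} 2  {6,7} 1
  3 to go: {1,4,7} 3  {4,6,7} 3  {5,6,7} 1
  4 to go: {1,4,6,7} 6  {3,5,6,7} 1  {4,5,6,7} 4
  5 to go: {1,4,5,6,7} 10  {2,3,5,6,7} 1  {3,4,5,6,7} 5
  6 to go: {0,2,3,5,6,7} 1  {1,3,4,5,6,7} 15  {2,3,4,5,6,7} 6
  if 0:k drops first: 21 orders
  if 1:i drops first: 7 orders
heap linearizations: 28

28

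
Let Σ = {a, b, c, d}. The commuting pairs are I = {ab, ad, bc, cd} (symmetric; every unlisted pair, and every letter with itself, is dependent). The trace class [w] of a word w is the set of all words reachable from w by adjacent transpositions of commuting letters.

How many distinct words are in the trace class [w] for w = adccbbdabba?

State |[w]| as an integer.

462

#0=a has no predecessor
#1=d has no predecessor
#2=c depends on [0:a]
#3=c depends on [2:c]
#4=b depends on [1:d]
#5=b depends on [4:b]
#6=d depends on [5:b]
#7=a depends on [3:c]
#8=b depends on [6:d]
#9=b depends on [8:b]
#10=a depends on [7:a]
sources: [0:a, 1:d]
N(rest) = Σ N(rest − s) over sources s of rest; N(one piece) = 1:
  size 1 → [9]=1  [10]=1
  size 2 → [7,10]=1  [8,9]=1  [9,10]=2
  size 3 → [3,7,10]=1  [6,8,9]=1  [7,9,10]=3  [8,9,10]=3
  size 4 → [2,3,7,10]=1  [3,7,9,10]=4  [5,6,8,9]=1  [6,8,9,10]=4  [7,8,9,10]=6
  size 5 → [0,2,3,7,10]=1  [2,3,7,9,10]=5  [3,7,8,9,10]=10  [4,5,6,8,9]=1  [5,6,8,9,10]=5  [6,7,8,9,10]=10
  size 6 → [0,2,3,7,9,10]=6  [1,4,5,6,8,9]=1  [2,3,7,8,9,10]=15  [3,6,7,8,9,10]=20  [4,5,6,8,9,10]=6  [5,6,7,8,9,10]=15
  size 7 → [0,2,3,7,8,9,10]=21  [1,4,5,6,8,9,10]=7  [2,3,6,7,8,9,10]=35  [3,5,6,7,8,9,10]=35  [4,5,6,7,8,9,10]=21
  size 8 → [0,2,3,6,7,8,9,10]=56  [1,4,5,6,7,8,9,10]=28  [2,3,5,6,7,8,9,10]=70  [3,4,5,6,7,8,9,10]=56
  size 9 → [0,2,3,5,6,7,8,9,10]=126  [1,3,4,5,6,7,8,9,10]=84  [2,3,4,5,6,7,8,9,10]=126
  first=0(a) contributes 210
  first=1(d) contributes 252
|[w]| = 462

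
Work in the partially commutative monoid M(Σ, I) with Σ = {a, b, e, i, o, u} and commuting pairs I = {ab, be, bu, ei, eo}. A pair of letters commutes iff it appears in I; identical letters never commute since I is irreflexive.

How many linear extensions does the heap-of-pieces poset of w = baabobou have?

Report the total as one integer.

6

0(b) covers ∅
1(a) covers ∅
2(a) covers 1:a
3(b) covers 0:b
4(o) covers 2:a, 3:b
5(b) covers 4:o
6(o) covers 5:b
7(u) covers 6:o
floor of heap: 0:b, 1:a
completions by unplaced set U, small U first (add the entries for U minus each lowest piece of U):
  |U|=1: {7}:1
  |U|=2: {6,7}:1
  |U|=3: {5,6,7}:1
  |U|=4: {4,5,6,7}:1
  |U|=5: {2,4,5,6,7}:1  {3,4,5,6,7}:1
  |U|=6: {0,3,4,5,6,7}:1  {1,2,4,5,6,7}:1  {2,3,4,5,6,7}:2
  start at 0(b): 3
  start at 1(a): 3
sum over floor = 6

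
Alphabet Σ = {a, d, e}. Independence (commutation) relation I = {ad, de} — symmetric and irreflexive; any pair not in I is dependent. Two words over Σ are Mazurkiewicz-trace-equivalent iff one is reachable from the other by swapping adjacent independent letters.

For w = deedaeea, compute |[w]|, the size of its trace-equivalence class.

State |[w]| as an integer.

28

#0=d has no predecessor
#1=e has no predecessor
#2=e depends on [1:e]
#3=d depends on [0:d]
#4=a depends on [2:e]
#5=e depends on [4:a]
#6=e depends on [5:e]
#7=a depends on [6:e]
sources: [0:d, 1:e]
N(rest) = Σ N(rest − s) over sources s of rest; N(one piece) = 1:
  size 1 → [3]=1  [7]=1
  size 2 → [0,3]=1  [3,7]=2  [6,7]=1
  size 3 → [0,3,7]=3  [3,6,7]=3  [5,6,7]=1
  size 4 → [0,3,6,7]=6  [3,5,6,7]=4  [4,5,6,7]=1
  size 5 → [0,3,5,6,7]=10  [2,4,5,6,7]=1  [3,4,5,6,7]=5
  size 6 → [0,3,4,5,6,7]=15  [1,2,4,5,6,7]=1  [2,3,4,5,6,7]=6
  first=0(d) contributes 7
  first=1(e) contributes 21
|[w]| = 28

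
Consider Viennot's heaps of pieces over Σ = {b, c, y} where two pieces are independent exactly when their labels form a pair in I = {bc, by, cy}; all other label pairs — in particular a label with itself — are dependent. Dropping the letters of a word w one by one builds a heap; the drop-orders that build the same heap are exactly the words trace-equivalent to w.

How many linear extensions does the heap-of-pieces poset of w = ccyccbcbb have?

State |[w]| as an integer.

504

0(c) covers ∅
1(c) covers 0:c
2(y) covers ∅
3(c) covers 1:c
4(c) covers 3:c
5(b) covers ∅
6(c) covers 4:c
7(b) covers 5:b
8(b) covers 7:b
floor of heap: 0:c, 2:y, 5:b
completions by unplaced set U, small U first (add the entries for U minus each lowest piece of U):
  |U|=1: {2}:1  {6}:1  {8}:1
  |U|=2: {2,6}:2  {2,8}:2  {4,6}:1  {6,8}:2  {7,8}:1
  |U|=3: {2,4,6}:3  {2,6,8}:6  {2,7,8}:3  {3,4,6}:1  {4,6,8}:3  {5,7,8}:1  {6,7,8}:3
  |U|=4: {1,3,4,6}:1  {2,3,4,6}:4  {2,4,6,8}:12  {2,5,7,8}:4  {2,6,7,8}:12  {3,4,6,8}:4  {4,6,7,8}:6  {5,6,7,8}:4
  |U|=5: {0,1,3,4,6}:1  {1,2,3,4,6}:5  {1,3,4,6,8}:5  {2,3,4,6,8}:20  {2,4,6,7,8}:30  {2,5,6,7,8}:20  {3,4,6,7,8}:10  {4,5,6,7,8}:10
  |U|=6: {0,1,2,3,4,6}:6  {0,1,3,4,6,8}:6  {1,2,3,4,6,8}:30  {1,3,4,6,7,8}:15  {2,3,4,6,7,8}:60  {2,4,5,6,7,8}:60  {3,4,5,6,7,8}:20
  |U|=7: {0,1,2,3,4,6,8}:42  {0,1,3,4,6,7,8}:21  {1,2,3,4,6,7,8}:105  {1,3,4,5,6,7,8}:35  {2,3,4,5,6,7,8}:140
  start at 0(c): 280
  start at 2(y): 56
  start at 5(b): 168
sum over floor = 504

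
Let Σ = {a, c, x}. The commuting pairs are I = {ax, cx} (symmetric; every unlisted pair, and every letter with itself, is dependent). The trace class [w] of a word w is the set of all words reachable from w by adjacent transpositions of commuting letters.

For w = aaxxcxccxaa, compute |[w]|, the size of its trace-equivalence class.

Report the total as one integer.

330

#0=a has no predecessor
#1=a depends on [0:a]
#2=x has no predecessor
#3=x depends on [2:x]
#4=c depends on [1:a]
#5=x depends on [3:x]
#6=c depends on [4:c]
#7=c depends on [6:c]
#8=x depends on [5:x]
#9=a depends on [7:c]
#10=a depends on [9:a]
sources: [0:a, 2:x]
N(rest) = Σ N(rest − s) over sources s of rest; N(one piece) = 1:
  size 1 → [8]=1  [10]=1
  size 2 → [5,8]=1  [8,10]=2  [9,10]=1
  size 3 → [3,5,8]=1  [5,8,10]=3  [7,9,10]=1  [8,9,10]=3
  size 4 → [2,3,5,8]=1  [3,5,8,10]=4  [5,8,9,10]=6  [6,7,9,10]=1  [7,8,9,10]=4
  size 5 → [2,3,5,8,10]=5  [3,5,8,9,10]=10  [4,6,7,9,10]=1  [5,7,8,9,10]=10  [6,7,8,9,10]=5
  size 6 → [1,4,6,7,9,10]=1  [2,3,5,8,9,10]=15  [3,5,7,8,9,10]=20  [4,6,7,8,9,10]=6  [5,6,7,8,9,10]=15
  size 7 → [0,1,4,6,7,9,10]=1  [1,4,6,7,8,9,10]=7  [2,3,5,7,8,9,10]=35  [3,5,6,7,8,9,10]=35  [4,5,6,7,8,9,10]=21
  size 8 → [0,1,4,6,7,8,9,10]=8  [1,4,5,6,7,8,9,10]=28  [2,3,5,6,7,8,9,10]=70  [3,4,5,6,7,8,9,10]=56
  size 9 → [0,1,4,5,6,7,8,9,10]=36  [1,3,4,5,6,7,8,9,10]=84  [2,3,4,5,6,7,8,9,10]=126
  first=0(a) contributes 210
  first=2(x) contributes 120
|[w]| = 330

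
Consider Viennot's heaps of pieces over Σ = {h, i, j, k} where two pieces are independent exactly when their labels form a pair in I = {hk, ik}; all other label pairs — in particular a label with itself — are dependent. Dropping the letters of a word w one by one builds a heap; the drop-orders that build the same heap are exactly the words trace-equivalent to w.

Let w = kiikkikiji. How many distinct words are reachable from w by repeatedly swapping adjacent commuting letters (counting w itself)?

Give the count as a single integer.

drop 0:k onto floor
drop 1:i onto floor
drop 2:i onto {1:i}
drop 3:k onto {0:k}
drop 4:k onto {3:k}
drop 5:i onto {2:i}
drop 6:k onto {4:k}
drop 7:i onto {5:i}
drop 8:j onto {6:k, 7:i}
drop 9:i onto {8:j}
ground layer = {0:k, 1:i}
drop-orders for the pieces not yet dropped (sum over which currently-grounded one goes next):
  1 to go: {9} 1
  2 to go: {8,9} 1
  3 to go: {6,8,9} 1  {7,8,9} 1
  4 to go: {4,6,8,9} 1  {5,7,8,9} 1  {6,7,8,9} 2
  5 to go: {2,5,7,8,9} 1  {3,4,6,8,9} 1  {4,6,7,8,9} 3  {5,6,7,8,9} 3
  6 to go: {0,3,4,6,8,9} 1  {1,2,5,7,8,9} 1  {2,5,6,7,8,9} 4  {3,4,6,7,8,9} 4  {4,5,6,7,8,9} 6
  7 to go: {0,3,4,6,7,8,9} 5  {1,2,5,6,7,8,9} 5  {2,4,5,6,7,8,9} 10  {3,4,5,6,7,8,9} 10
  8 to go: {0,3,4,5,6,7,8,9} 15  {1,2,4,5,6,7,8,9} 15  {2,3,4,5,6,7,8,9} 20
  if 0:k drops first: 35 orders
  if 1:i drops first: 35 orders
heap linearizations: 70

70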